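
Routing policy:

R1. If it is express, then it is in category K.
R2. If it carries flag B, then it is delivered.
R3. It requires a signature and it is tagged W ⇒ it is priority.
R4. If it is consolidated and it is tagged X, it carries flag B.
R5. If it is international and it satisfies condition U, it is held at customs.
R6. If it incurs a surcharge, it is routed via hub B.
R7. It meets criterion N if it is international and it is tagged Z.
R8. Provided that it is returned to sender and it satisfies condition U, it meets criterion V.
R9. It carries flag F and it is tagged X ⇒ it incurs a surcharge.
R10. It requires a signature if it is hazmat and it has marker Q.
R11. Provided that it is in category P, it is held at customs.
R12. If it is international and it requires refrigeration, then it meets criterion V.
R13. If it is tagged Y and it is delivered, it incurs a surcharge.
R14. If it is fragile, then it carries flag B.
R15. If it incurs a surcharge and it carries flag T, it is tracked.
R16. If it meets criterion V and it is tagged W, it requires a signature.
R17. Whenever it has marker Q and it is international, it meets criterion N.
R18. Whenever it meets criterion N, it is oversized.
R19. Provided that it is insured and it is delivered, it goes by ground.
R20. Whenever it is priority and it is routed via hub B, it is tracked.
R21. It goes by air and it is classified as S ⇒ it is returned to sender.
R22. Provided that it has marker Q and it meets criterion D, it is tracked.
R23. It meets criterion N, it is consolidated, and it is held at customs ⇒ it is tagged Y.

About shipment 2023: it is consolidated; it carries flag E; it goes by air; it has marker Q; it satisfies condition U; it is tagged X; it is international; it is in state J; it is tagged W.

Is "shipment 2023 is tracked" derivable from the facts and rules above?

No

Forward chaining from the given facts derives: carries flag B, is held at customs, meets criterion N, is oversized, is tagged Y, is delivered, incurs a surcharge, is routed via hub B.
Rules concluding "it is tracked": R15 needs "it carries flag T"; R20 needs "it is priority"; R22 needs "it meets criterion D" — none of these are established.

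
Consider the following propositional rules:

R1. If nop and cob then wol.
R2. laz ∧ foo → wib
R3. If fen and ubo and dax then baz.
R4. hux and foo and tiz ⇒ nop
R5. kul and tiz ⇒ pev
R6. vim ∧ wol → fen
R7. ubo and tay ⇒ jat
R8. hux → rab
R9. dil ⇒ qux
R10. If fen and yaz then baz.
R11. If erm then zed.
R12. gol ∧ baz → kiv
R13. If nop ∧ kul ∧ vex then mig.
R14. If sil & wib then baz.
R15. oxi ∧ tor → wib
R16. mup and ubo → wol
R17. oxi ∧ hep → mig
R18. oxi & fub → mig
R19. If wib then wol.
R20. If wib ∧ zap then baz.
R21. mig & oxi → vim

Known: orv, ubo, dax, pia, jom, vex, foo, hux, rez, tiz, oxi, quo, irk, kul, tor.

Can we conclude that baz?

nop  (by R4: hux, foo, tiz)
mig  (by R13: nop, kul, vex)
wib  (by R15: oxi, tor)
wol  (by R19: wib)
vim  (by R21: mig, oxi)
fen  (by R6: vim, wol)
baz  (by R3: fen, ubo, dax)

Yes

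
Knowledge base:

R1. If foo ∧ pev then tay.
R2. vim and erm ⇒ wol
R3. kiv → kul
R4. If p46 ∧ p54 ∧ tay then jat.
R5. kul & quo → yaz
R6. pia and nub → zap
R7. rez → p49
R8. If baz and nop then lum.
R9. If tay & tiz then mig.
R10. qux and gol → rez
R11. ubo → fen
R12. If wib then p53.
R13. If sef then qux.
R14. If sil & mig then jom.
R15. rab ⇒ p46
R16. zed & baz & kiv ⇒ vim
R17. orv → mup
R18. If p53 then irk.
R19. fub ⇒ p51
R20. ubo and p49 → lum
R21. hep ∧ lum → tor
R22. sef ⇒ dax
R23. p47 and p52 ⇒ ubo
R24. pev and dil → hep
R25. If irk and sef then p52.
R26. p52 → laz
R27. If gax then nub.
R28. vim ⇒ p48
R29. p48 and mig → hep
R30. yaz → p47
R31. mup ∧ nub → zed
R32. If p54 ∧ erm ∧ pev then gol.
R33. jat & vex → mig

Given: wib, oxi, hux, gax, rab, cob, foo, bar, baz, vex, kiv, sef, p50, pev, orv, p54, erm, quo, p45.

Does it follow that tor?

Yes

tay  (by R1: foo, pev)
kul  (by R3: kiv)
yaz  (by R5: kul, quo)
p53  (by R12: wib)
qux  (by R13: sef)
p46  (by R15: rab)
mup  (by R17: orv)
irk  (by R18: p53)
p52  (by R25: irk, sef)
nub  (by R27: gax)
p47  (by R30: yaz)
zed  (by R31: mup, nub)
gol  (by R32: p54, erm, pev)
jat  (by R4: p46, p54, tay)
rez  (by R10: qux, gol)
vim  (by R16: zed, baz, kiv)
ubo  (by R23: p47, p52)
p48  (by R28: vim)
mig  (by R33: jat, vex)
p49  (by R7: rez)
lum  (by R20: ubo, p49)
hep  (by R29: p48, mig)
tor  (by R21: hep, lum)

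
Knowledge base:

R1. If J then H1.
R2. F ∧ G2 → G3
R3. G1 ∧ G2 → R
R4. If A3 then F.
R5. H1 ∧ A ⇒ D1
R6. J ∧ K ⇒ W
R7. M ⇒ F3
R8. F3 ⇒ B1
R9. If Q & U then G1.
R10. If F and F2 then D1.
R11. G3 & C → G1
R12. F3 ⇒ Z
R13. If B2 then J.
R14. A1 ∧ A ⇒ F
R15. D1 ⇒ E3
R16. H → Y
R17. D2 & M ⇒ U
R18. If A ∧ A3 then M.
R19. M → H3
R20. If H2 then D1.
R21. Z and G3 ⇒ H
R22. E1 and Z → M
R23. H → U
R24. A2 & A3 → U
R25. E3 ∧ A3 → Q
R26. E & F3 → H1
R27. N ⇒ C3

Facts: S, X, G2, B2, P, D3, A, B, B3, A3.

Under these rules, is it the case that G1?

F  (by R4: A3)
J  (by R13: B2)
M  (by R18: A, A3)
H1  (by R1: J)
G3  (by R2: F, G2)
D1  (by R5: H1, A)
F3  (by R7: M)
Z  (by R12: F3)
E3  (by R15: D1)
H  (by R21: Z, G3)
U  (by R23: H)
Q  (by R25: E3, A3)
G1  (by R9: Q, U)

Yes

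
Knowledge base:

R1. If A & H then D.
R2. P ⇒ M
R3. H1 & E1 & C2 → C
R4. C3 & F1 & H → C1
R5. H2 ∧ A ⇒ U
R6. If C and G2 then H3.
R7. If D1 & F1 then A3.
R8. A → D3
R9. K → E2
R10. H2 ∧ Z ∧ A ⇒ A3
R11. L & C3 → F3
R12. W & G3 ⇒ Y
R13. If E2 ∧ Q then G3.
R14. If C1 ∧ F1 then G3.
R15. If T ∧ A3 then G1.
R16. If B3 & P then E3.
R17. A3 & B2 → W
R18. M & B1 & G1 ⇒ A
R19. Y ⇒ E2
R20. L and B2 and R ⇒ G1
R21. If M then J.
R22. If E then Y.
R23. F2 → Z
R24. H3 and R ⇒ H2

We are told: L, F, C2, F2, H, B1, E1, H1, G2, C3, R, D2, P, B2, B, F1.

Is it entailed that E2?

M  (by R2: P)
C  (by R3: H1, E1, C2)
C1  (by R4: C3, F1, H)
H3  (by R6: C, G2)
G3  (by R14: C1, F1)
G1  (by R20: L, B2, R)
Z  (by R23: F2)
H2  (by R24: H3, R)
A  (by R18: M, B1, G1)
A3  (by R10: H2, Z, A)
W  (by R17: A3, B2)
Y  (by R12: W, G3)
E2  (by R19: Y)

Yes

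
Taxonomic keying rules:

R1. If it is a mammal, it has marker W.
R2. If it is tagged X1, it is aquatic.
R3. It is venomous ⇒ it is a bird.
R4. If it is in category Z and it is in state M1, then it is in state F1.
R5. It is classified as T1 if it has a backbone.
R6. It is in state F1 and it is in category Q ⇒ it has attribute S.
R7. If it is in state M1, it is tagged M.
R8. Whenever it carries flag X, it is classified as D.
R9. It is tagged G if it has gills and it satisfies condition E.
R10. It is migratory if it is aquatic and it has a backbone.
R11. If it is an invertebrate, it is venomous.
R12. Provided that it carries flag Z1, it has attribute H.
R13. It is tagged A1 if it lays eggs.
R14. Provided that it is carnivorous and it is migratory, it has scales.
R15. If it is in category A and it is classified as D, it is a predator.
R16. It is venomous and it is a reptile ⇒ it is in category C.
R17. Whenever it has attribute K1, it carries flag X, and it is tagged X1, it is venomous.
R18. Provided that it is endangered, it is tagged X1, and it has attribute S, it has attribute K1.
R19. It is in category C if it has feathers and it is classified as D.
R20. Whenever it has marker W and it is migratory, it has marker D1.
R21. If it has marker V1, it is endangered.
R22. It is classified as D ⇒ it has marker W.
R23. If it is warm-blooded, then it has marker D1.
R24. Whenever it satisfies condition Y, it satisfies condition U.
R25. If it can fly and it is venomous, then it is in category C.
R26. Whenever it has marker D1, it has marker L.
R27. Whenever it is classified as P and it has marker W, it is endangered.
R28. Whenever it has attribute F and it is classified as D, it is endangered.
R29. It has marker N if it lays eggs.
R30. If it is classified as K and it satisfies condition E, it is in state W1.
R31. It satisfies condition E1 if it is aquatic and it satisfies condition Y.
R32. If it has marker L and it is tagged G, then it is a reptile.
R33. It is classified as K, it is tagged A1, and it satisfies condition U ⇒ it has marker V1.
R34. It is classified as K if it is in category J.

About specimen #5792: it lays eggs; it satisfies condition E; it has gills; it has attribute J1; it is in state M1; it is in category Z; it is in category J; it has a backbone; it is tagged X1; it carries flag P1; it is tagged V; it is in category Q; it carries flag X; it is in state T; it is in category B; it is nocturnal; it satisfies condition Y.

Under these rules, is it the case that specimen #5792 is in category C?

Yes

By R2 (it is tagged X1): it is aquatic.
By R4 (it is in category Z, it is in state M1): it is in state F1.
By R6 (it is in state F1, it is in category Q): it has attribute S.
By R8 (it carries flag X): it is classified as D.
By R9 (it has gills, it satisfies condition E): it is tagged G.
By R10 (it is aquatic, it has a backbone): it is migratory.
By R13 (it lays eggs): it is tagged A1.
By R22 (it is classified as D): it has marker W.
By R24 (it satisfies condition Y): it satisfies condition U.
By R34 (it is in category J): it is classified as K.
By R20 (it has marker W, it is migratory): it has marker D1.
By R26 (it has marker D1): it has marker L.
By R32 (it has marker L, it is tagged G): it is a reptile.
By R33 (it is classified as K, it is tagged A1, it satisfies condition U): it has marker V1.
By R21 (it has marker V1): it is endangered.
By R18 (it is endangered, it is tagged X1, it has attribute S): it has attribute K1.
By R17 (it has attribute K1, it carries flag X, it is tagged X1): it is venomous.
By R16 (it is venomous, it is a reptile): it is in category C.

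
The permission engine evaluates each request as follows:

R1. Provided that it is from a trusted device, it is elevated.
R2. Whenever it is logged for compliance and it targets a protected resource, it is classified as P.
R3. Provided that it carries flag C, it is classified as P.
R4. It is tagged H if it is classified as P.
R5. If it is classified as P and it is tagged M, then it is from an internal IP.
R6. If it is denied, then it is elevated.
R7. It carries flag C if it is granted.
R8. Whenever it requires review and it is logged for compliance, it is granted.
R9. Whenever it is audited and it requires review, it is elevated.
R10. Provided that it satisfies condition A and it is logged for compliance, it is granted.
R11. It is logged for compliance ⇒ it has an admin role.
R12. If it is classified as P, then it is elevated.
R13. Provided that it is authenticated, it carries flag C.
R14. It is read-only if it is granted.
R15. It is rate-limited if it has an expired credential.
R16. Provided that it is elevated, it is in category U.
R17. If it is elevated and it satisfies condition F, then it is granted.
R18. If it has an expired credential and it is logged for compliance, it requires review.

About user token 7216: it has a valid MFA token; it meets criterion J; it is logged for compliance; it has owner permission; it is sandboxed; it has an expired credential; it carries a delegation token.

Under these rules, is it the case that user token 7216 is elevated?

Yes

By R18 (it has an expired credential, it is logged for compliance): it requires review.
By R8 (it requires review, it is logged for compliance): it is granted.
By R7 (it is granted): it carries flag C.
By R3 (it carries flag C): it is classified as P.
By R12 (it is classified as P): it is elevated.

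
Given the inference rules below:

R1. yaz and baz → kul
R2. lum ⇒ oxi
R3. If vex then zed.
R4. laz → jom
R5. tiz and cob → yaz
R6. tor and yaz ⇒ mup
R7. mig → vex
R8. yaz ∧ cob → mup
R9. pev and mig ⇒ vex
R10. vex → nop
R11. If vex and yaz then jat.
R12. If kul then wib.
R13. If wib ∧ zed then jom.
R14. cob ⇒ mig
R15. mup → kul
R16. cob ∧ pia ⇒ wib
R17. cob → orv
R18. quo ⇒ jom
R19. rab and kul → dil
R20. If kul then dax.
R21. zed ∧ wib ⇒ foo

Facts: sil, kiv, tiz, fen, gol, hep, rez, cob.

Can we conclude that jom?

Yes

yaz  (by R5: tiz, cob)
mup  (by R8: yaz, cob)
mig  (by R14: cob)
kul  (by R15: mup)
vex  (by R7: mig)
wib  (by R12: kul)
zed  (by R3: vex)
jom  (by R13: wib, zed)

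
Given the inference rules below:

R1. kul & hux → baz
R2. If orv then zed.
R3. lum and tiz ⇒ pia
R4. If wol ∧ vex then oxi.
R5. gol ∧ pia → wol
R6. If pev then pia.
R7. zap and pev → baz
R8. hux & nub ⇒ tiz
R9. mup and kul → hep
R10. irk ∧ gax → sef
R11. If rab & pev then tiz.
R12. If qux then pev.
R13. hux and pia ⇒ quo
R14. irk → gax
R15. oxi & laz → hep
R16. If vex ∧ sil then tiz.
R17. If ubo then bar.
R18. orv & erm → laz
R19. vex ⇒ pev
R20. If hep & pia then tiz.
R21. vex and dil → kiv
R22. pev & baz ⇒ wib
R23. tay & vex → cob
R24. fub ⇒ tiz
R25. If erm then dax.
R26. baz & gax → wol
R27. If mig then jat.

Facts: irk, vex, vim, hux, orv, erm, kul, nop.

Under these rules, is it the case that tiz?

baz  (by R1: kul, hux)
gax  (by R14: irk)
laz  (by R18: orv, erm)
pev  (by R19: vex)
wol  (by R26: baz, gax)
oxi  (by R4: wol, vex)
pia  (by R6: pev)
hep  (by R15: oxi, laz)
tiz  (by R20: hep, pia)

Yes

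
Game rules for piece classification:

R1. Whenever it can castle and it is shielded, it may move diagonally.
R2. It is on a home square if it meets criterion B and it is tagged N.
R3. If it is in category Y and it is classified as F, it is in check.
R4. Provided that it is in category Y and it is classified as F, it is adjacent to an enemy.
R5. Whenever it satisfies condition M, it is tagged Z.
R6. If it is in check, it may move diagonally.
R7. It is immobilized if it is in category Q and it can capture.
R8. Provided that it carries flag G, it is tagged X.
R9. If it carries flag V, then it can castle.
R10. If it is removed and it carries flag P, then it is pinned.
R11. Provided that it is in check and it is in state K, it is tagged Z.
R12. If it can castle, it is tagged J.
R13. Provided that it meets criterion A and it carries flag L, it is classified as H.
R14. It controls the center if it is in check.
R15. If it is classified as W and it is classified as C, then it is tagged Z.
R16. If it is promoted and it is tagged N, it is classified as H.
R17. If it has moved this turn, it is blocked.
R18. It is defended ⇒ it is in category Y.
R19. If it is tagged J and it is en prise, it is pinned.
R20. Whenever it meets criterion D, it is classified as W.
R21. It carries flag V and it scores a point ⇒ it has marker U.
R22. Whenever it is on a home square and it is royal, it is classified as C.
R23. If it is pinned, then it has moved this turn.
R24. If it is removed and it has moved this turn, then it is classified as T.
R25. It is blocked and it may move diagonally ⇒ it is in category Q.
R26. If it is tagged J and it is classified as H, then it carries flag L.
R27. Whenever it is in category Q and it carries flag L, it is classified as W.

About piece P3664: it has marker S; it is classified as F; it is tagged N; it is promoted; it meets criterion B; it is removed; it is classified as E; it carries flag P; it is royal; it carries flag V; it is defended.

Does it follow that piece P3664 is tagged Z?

By R2 (it meets criterion B, it is tagged N): it is on a home square.
By R9 (it carries flag V): it can castle.
By R10 (it is removed, it carries flag P): it is pinned.
By R12 (it can castle): it is tagged J.
By R16 (it is promoted, it is tagged N): it is classified as H.
By R18 (it is defended): it is in category Y.
By R22 (it is on a home square, it is royal): it is classified as C.
By R23 (it is pinned): it has moved this turn.
By R26 (it is tagged J, it is classified as H): it carries flag L.
By R3 (it is in category Y, it is classified as F): it is in check.
By R6 (it is in check): it may move diagonally.
By R17 (it has moved this turn): it is blocked.
By R25 (it is blocked, it may move diagonally): it is in category Q.
By R27 (it is in category Q, it carries flag L): it is classified as W.
By R15 (it is classified as W, it is classified as C): it is tagged Z.

Yes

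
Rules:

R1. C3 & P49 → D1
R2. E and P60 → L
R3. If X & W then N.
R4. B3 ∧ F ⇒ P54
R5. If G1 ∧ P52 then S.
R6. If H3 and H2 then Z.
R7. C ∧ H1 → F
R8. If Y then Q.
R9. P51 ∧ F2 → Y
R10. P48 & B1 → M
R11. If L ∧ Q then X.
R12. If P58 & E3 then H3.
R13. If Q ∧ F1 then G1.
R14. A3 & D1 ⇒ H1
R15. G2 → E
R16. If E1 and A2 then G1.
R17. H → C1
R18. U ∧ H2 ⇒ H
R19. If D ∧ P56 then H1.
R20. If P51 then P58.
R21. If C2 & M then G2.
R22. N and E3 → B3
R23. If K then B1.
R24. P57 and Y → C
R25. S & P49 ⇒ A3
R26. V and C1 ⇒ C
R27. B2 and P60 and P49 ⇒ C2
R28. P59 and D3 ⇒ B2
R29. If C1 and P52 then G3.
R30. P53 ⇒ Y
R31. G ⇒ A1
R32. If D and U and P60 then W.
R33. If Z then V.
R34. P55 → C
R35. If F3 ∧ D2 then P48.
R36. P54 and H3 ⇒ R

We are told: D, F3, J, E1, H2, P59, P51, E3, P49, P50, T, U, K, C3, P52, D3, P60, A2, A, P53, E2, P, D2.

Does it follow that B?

No

Forward chaining from the given facts derives: D1, G1, H, P58, B1, B2, Y, W, P48, S, Q, M, H3, C1, A3, C2, G3, Z, H1, G2, V, E, C, L, F, X, N, B3, P54, R.
No rule has B as its conclusion, and it is not among the given facts.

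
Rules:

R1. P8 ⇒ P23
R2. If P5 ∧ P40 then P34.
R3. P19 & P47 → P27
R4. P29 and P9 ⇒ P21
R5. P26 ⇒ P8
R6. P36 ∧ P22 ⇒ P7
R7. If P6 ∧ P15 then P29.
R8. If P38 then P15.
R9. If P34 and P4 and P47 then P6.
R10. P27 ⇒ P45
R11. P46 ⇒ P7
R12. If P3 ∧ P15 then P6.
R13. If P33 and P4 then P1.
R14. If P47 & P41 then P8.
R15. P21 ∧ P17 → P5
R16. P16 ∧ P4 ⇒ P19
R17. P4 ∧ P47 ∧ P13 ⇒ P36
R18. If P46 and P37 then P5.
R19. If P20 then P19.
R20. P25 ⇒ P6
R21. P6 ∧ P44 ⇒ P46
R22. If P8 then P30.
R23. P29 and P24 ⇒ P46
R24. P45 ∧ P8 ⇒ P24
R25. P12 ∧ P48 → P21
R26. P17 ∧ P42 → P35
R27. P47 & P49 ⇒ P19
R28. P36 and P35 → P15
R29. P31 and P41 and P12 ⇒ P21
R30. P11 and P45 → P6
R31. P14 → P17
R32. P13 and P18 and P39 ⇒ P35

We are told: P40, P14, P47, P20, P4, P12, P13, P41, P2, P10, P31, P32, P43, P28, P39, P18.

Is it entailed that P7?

Yes

P8  (by R14: P47, P41)
P36  (by R17: P4, P47, P13)
P19  (by R19: P20)
P21  (by R29: P31, P41, P12)
P17  (by R31: P14)
P35  (by R32: P13, P18, P39)
P27  (by R3: P19, P47)
P45  (by R10: P27)
P5  (by R15: P21, P17)
P24  (by R24: P45, P8)
P15  (by R28: P36, P35)
P34  (by R2: P5, P40)
P6  (by R9: P34, P4, P47)
P29  (by R7: P6, P15)
P46  (by R23: P29, P24)
P7  (by R11: P46)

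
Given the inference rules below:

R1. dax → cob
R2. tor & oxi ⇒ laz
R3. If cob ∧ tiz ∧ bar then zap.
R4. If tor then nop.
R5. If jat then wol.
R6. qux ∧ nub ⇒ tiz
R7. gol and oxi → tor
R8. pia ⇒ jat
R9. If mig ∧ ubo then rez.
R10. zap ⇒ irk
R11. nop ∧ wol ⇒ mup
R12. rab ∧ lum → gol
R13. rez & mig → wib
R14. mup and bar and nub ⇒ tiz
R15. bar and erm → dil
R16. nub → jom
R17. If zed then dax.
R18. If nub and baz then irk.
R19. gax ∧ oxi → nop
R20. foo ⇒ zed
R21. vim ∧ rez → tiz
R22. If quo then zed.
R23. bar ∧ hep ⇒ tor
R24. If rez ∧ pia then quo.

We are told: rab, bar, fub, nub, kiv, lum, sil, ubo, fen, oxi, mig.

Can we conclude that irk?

Forward chaining from the given facts derives: rez, gol, wib, jom, tor, laz, nop.
Rules concluding irk: R10 needs zap; R18 needs baz — none of these are established.

No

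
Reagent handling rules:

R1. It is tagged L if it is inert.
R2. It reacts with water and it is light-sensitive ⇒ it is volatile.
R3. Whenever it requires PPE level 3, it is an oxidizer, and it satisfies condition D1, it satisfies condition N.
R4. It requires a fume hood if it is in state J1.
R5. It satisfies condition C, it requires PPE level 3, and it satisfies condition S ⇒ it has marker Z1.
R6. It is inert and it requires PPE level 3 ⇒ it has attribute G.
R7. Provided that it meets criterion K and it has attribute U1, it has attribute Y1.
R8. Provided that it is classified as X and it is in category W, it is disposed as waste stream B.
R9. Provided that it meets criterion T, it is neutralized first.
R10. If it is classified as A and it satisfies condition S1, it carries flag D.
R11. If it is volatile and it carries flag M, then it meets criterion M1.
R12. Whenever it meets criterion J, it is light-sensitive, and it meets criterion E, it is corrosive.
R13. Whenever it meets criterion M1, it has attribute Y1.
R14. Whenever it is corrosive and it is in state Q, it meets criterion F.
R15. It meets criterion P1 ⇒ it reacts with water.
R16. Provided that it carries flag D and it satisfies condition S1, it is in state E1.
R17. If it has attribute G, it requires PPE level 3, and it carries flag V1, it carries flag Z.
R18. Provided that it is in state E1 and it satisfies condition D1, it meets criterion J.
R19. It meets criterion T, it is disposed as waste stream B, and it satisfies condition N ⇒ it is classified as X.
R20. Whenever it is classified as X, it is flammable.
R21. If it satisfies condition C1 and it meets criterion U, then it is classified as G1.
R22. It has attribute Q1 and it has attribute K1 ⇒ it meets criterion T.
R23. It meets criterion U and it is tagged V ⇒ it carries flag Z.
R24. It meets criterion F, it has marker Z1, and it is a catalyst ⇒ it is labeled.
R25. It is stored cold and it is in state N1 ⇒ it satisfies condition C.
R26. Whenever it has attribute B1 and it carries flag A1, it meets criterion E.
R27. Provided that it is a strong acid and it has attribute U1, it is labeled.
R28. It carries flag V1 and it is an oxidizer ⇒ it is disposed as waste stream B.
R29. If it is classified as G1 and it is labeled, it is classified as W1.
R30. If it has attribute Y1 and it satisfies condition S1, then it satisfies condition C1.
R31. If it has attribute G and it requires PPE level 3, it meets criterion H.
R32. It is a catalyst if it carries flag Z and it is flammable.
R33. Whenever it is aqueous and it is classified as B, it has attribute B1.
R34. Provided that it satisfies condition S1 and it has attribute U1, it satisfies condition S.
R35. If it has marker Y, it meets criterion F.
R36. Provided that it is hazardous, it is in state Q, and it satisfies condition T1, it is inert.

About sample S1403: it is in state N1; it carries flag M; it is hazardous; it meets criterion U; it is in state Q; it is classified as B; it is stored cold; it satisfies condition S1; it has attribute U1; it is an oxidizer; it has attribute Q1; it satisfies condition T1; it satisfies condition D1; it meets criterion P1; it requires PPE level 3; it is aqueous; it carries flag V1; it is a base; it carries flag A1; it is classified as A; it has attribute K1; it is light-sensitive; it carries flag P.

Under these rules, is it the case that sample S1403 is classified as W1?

By R3 (it requires PPE level 3, it is an oxidizer, it satisfies condition D1): it satisfies condition N.
By R10 (it is classified as A, it satisfies condition S1): it carries flag D.
By R15 (it meets criterion P1): it reacts with water.
By R16 (it carries flag D, it satisfies condition S1): it is in state E1.
By R18 (it is in state E1, it satisfies condition D1): it meets criterion J.
By R22 (it has attribute Q1, it has attribute K1): it meets criterion T.
By R25 (it is stored cold, it is in state N1): it satisfies condition C.
By R28 (it carries flag V1, it is an oxidizer): it is disposed as waste stream B.
By R33 (it is aqueous, it is classified as B): it has attribute B1.
By R34 (it satisfies condition S1, it has attribute U1): it satisfies condition S.
By R36 (it is hazardous, it is in state Q, it satisfies condition T1): it is inert.
By R2 (it reacts with water, it is light-sensitive): it is volatile.
By R5 (it satisfies condition C, it requires PPE level 3, it satisfies condition S): it has marker Z1.
By R6 (it is inert, it requires PPE level 3): it has attribute G.
By R11 (it is volatile, it carries flag M): it meets criterion M1.
By R13 (it meets criterion M1): it has attribute Y1.
By R17 (it has attribute G, it requires PPE level 3, it carries flag V1): it carries flag Z.
By R19 (it meets criterion T, it is disposed as waste stream B, it satisfies condition N): it is classified as X.
By R20 (it is classified as X): it is flammable.
By R26 (it has attribute B1, it carries flag A1): it meets criterion E.
By R30 (it has attribute Y1, it satisfies condition S1): it satisfies condition C1.
By R32 (it carries flag Z, it is flammable): it is a catalyst.
By R12 (it meets criterion J, it is light-sensitive, it meets criterion E): it is corrosive.
By R14 (it is corrosive, it is in state Q): it meets criterion F.
By R21 (it satisfies condition C1, it meets criterion U): it is classified as G1.
By R24 (it meets criterion F, it has marker Z1, it is a catalyst): it is labeled.
By R29 (it is classified as G1, it is labeled): it is classified as W1.

Yes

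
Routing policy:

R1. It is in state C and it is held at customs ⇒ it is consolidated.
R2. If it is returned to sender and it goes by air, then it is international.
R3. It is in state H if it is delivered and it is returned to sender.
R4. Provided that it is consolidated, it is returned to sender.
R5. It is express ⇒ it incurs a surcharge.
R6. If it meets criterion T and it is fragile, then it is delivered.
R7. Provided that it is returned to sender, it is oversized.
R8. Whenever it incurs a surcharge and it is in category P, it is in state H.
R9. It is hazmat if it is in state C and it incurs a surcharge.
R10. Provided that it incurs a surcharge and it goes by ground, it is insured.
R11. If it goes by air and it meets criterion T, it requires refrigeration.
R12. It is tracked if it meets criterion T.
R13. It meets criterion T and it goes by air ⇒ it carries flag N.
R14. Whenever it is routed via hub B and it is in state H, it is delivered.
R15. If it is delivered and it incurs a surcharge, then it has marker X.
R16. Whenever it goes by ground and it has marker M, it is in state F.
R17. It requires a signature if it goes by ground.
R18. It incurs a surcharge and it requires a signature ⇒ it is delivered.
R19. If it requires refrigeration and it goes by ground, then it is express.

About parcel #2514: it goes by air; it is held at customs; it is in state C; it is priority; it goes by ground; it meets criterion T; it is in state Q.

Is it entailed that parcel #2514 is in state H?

Yes

By R1 (it is in state C, it is held at customs): it is consolidated.
By R4 (it is consolidated): it is returned to sender.
By R11 (it goes by air, it meets criterion T): it requires refrigeration.
By R17 (it goes by ground): it requires a signature.
By R19 (it requires refrigeration, it goes by ground): it is express.
By R5 (it is express): it incurs a surcharge.
By R18 (it incurs a surcharge, it requires a signature): it is delivered.
By R3 (it is delivered, it is returned to sender): it is in state H.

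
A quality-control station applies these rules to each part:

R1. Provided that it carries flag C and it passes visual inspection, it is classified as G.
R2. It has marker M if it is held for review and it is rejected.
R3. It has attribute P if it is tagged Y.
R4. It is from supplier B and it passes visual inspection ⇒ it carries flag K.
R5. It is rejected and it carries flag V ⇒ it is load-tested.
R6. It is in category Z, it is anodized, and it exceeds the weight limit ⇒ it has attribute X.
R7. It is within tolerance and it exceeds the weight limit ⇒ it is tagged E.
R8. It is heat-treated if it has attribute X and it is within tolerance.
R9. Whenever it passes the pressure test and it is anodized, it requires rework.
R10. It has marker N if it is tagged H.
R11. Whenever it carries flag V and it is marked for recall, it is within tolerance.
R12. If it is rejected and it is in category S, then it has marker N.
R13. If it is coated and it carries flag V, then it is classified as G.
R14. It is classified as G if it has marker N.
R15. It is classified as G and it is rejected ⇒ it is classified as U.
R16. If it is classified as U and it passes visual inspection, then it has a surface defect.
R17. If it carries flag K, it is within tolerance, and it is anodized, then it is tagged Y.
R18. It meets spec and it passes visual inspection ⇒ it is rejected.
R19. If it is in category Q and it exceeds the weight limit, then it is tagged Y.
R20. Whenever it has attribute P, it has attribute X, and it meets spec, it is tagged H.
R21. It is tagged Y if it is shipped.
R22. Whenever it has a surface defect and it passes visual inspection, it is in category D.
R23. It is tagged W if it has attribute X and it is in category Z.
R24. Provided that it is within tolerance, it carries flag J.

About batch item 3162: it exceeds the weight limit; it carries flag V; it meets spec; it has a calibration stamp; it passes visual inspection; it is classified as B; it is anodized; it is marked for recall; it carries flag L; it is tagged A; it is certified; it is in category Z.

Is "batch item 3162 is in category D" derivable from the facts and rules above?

Forward chaining from the given facts derives: has attribute X, is within tolerance, is rejected, is tagged W, carries flag J, is load-tested, is tagged E, is heat-treated.
The only rule concluding "it is in category D" is R22, which needs "it has a surface defect"; that is never established.

No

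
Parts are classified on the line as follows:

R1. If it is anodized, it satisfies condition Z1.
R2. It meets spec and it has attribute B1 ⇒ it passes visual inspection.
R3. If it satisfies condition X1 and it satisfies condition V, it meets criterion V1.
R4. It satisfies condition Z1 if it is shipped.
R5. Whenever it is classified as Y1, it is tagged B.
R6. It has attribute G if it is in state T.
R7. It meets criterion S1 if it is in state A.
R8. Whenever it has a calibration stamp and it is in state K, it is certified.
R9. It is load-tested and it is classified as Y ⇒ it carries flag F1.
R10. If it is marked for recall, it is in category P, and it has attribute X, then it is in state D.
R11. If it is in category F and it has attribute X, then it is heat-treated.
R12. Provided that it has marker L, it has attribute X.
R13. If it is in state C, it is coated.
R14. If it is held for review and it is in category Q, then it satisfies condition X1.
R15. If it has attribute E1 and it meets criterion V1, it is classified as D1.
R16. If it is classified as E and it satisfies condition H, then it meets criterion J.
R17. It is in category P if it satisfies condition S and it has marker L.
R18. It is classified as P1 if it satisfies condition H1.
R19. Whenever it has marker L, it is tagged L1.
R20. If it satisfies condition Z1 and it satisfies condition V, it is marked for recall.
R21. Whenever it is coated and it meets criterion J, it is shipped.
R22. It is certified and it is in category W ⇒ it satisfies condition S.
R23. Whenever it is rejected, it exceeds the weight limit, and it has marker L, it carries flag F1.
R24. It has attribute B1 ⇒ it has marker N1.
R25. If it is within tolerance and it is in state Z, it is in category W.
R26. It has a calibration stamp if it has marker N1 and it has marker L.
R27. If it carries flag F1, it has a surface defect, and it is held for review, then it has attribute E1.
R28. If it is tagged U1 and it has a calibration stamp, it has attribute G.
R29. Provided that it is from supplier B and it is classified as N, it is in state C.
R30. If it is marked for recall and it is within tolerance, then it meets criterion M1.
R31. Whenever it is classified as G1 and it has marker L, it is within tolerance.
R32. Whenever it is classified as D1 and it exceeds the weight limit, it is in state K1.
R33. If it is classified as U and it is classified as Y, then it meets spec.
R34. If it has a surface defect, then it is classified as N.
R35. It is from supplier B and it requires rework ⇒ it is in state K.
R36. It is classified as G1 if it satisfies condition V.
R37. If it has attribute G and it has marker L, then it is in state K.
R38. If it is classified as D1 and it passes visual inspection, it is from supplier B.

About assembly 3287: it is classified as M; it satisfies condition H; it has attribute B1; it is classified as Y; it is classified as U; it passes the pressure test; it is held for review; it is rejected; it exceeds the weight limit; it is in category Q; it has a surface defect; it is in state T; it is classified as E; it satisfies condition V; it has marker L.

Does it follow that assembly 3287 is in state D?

No

Forward chaining from the given facts derives: has attribute G, has attribute X, satisfies condition X1, meets criterion J, is tagged L1, carries flag F1, has marker N1, has a calibration stamp, has attribute E1, meets spec, is classified as N, is classified as G1, is in state K, passes visual inspection, meets criterion V1, is certified, is classified as D1, is within tolerance, is in state K1, is from supplier B, is in state C, is coated, is shipped, satisfies condition Z1, is marked for recall, meets criterion M1.
The only rule concluding "it is in state D" is R10, which needs "it is in category P"; that is never established.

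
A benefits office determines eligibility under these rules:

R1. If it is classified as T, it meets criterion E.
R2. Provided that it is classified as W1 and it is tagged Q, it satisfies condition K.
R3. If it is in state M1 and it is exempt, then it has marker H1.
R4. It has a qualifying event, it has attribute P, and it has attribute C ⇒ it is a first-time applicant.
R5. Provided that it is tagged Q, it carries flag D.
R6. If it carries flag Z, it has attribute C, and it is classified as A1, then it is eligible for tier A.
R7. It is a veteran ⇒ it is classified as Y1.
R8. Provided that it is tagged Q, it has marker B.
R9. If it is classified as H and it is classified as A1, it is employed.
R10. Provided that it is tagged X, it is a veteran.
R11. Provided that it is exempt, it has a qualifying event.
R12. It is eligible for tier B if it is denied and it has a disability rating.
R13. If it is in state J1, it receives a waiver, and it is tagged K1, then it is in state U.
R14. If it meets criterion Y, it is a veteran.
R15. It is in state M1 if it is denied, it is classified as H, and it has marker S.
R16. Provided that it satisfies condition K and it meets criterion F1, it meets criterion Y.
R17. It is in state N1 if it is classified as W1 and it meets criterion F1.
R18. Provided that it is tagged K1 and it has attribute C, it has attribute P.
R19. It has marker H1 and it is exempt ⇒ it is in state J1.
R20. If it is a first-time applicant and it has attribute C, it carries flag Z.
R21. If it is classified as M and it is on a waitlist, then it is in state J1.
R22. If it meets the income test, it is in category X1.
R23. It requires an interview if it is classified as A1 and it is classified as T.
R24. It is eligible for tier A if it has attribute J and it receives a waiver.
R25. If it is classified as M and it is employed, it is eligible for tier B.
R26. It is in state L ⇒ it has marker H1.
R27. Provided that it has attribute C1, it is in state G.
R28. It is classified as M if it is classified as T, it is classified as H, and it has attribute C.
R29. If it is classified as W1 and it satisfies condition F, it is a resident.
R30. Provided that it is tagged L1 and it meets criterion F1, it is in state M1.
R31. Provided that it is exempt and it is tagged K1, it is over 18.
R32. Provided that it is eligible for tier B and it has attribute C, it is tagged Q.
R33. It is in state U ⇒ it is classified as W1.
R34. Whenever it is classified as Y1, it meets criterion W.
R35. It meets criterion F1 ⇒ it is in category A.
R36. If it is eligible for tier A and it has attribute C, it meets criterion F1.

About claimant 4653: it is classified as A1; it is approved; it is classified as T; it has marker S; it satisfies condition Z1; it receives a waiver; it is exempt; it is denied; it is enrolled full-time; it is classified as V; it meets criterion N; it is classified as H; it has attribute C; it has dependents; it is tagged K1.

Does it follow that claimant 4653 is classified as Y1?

By R9 (it is classified as H, it is classified as A1): it is employed.
By R11 (it is exempt): it has a qualifying event.
By R15 (it is denied, it is classified as H, it has marker S): it is in state M1.
By R18 (it is tagged K1, it has attribute C): it has attribute P.
By R28 (it is classified as T, it is classified as H, it has attribute C): it is classified as M.
By R3 (it is in state M1, it is exempt): it has marker H1.
By R4 (it has a qualifying event, it has attribute P, it has attribute C): it is a first-time applicant.
By R19 (it has marker H1, it is exempt): it is in state J1.
By R20 (it is a first-time applicant, it has attribute C): it carries flag Z.
By R25 (it is classified as M, it is employed): it is eligible for tier B.
By R32 (it is eligible for tier B, it has attribute C): it is tagged Q.
By R6 (it carries flag Z, it has attribute C, it is classified as A1): it is eligible for tier A.
By R13 (it is in state J1, it receives a waiver, it is tagged K1): it is in state U.
By R33 (it is in state U): it is classified as W1.
By R36 (it is eligible for tier A, it has attribute C): it meets criterion F1.
By R2 (it is classified as W1, it is tagged Q): it satisfies condition K.
By R16 (it satisfies condition K, it meets criterion F1): it meets criterion Y.
By R14 (it meets criterion Y): it is a veteran.
By R7 (it is a veteran): it is classified as Y1.

Yes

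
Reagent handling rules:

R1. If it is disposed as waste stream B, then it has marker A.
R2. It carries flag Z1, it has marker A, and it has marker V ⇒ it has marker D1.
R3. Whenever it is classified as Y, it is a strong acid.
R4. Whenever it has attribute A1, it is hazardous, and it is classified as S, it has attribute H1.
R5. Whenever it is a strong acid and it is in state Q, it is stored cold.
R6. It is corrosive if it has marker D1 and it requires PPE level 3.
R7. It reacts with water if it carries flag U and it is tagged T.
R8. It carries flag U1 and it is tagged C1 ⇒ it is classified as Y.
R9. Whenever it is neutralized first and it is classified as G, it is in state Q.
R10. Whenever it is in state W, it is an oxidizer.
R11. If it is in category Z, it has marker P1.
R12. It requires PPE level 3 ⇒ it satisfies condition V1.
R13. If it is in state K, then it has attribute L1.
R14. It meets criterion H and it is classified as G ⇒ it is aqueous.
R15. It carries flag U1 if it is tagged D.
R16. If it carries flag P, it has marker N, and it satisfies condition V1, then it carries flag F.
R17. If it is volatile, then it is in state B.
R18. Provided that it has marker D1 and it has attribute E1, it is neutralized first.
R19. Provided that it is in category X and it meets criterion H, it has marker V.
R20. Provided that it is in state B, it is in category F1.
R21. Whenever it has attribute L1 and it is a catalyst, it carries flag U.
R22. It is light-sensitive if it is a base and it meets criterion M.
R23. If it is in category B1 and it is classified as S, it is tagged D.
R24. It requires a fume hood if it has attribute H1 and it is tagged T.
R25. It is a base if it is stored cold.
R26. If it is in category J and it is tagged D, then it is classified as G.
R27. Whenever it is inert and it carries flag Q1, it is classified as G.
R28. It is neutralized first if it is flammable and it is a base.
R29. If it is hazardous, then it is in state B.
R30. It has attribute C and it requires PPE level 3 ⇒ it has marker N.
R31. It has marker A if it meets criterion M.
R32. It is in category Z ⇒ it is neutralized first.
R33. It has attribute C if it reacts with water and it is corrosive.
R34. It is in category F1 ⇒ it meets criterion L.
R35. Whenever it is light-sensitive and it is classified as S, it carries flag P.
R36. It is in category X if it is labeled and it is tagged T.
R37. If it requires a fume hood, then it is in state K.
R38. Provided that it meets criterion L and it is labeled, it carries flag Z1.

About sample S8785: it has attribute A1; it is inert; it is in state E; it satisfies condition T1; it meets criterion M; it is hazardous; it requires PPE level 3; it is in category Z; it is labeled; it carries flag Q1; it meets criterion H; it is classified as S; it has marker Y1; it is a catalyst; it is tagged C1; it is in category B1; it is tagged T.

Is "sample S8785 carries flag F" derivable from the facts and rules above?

By R4 (it has attribute A1, it is hazardous, it is classified as S): it has attribute H1.
By R12 (it requires PPE level 3): it satisfies condition V1.
By R23 (it is in category B1, it is classified as S): it is tagged D.
By R24 (it has attribute H1, it is tagged T): it requires a fume hood.
By R27 (it is inert, it carries flag Q1): it is classified as G.
By R29 (it is hazardous): it is in state B.
By R31 (it meets criterion M): it has marker A.
By R32 (it is in category Z): it is neutralized first.
By R36 (it is labeled, it is tagged T): it is in category X.
By R37 (it requires a fume hood): it is in state K.
By R9 (it is neutralized first, it is classified as G): it is in state Q.
By R13 (it is in state K): it has attribute L1.
By R15 (it is tagged D): it carries flag U1.
By R19 (it is in category X, it meets criterion H): it has marker V.
By R20 (it is in state B): it is in category F1.
By R21 (it has attribute L1, it is a catalyst): it carries flag U.
By R34 (it is in category F1): it meets criterion L.
By R38 (it meets criterion L, it is labeled): it carries flag Z1.
By R2 (it carries flag Z1, it has marker A, it has marker V): it has marker D1.
By R6 (it has marker D1, it requires PPE level 3): it is corrosive.
By R7 (it carries flag U, it is tagged T): it reacts with water.
By R8 (it carries flag U1, it is tagged C1): it is classified as Y.
By R33 (it reacts with water, it is corrosive): it has attribute C.
By R3 (it is classified as Y): it is a strong acid.
By R5 (it is a strong acid, it is in state Q): it is stored cold.
By R25 (it is stored cold): it is a base.
By R30 (it has attribute C, it requires PPE level 3): it has marker N.
By R22 (it is a base, it meets criterion M): it is light-sensitive.
By R35 (it is light-sensitive, it is classified as S): it carries flag P.
By R16 (it carries flag P, it has marker N, it satisfies condition V1): it carries flag F.

Yes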